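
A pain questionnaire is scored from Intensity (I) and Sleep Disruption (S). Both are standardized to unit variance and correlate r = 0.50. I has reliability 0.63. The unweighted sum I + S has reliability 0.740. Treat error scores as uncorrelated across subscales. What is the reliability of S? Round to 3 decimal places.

Var(I+S) = 2 + 2·0.50 = 3.000.
True-score variance = ρ_I + ρ_S + 2·0.50, so 0.740 = (0.63 + ρ_S + 1.00) / 3.000.
ρ_S = 0.740·3.000 − 0.63 − 1.00 = 0.590.

0.590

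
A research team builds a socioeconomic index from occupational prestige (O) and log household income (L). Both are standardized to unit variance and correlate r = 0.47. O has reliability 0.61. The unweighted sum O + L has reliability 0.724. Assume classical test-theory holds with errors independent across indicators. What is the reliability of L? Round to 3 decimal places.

0.579

Var(O+L) = 2 + 2·0.47 = 2.940.
True-score variance = ρ_O + ρ_L + 2·0.47, so 0.724 = (0.61 + ρ_L + 0.94) / 2.940.
ρ_L = 0.724·2.940 − 0.61 − 0.94 = 0.579.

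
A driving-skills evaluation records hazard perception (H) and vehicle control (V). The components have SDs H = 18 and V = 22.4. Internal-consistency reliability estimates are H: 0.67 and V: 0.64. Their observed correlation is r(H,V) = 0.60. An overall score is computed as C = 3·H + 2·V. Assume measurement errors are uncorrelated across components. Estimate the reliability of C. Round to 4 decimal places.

Var(C) = 3²·18² + 2²·22.4² + 2·[6·18·22.4·0.60] = 4923.04 + 2903.04 = 7826.08.
With uncorrelated errors the cross-covariances are all true-score covariance, so they carry over unchanged; only the diagonal terms shrink to ρᵢσᵢ².
True-score variance = [3²·18²·0.67 + 2²·22.4²·0.64] + 2903.04 = 3238.23 + 2903.04 = 6141.27.
Reliability = 6141.27 / 7826.08 = 0.7847.

0.7847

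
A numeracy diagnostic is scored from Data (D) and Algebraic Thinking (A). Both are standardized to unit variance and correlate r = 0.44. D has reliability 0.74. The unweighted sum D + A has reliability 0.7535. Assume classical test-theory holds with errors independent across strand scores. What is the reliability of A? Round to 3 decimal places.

0.550

Var(D+A) = 2 + 2·0.44 = 2.880.
True-score variance = ρ_D + ρ_A + 2·0.44, so 0.7535 = (0.74 + ρ_A + 0.88) / 2.880.
ρ_A = 0.7535·2.880 − 0.74 − 0.88 = 0.550.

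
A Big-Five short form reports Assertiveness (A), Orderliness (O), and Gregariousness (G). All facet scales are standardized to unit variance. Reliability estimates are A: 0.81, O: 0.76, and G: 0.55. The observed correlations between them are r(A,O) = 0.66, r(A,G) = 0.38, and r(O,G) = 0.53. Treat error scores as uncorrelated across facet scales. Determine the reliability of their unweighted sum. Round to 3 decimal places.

0.857

Var(A+O+G) = 3 + 2·[0.66 + 0.38 + 0.53] = 3 + 3.14 = 6.14.
Because errors are independent across components, Cov(Tᵢ,Tⱼ) = Cov(Xᵢ,Xⱼ); the off-diagonal part of the true-score variance is the same as above.
True-score variance = [0.81 + 0.76 + 0.55] + 3.14 = 2.12 + 3.14 = 5.26.
Reliability = 5.26 / 6.14 = 0.857.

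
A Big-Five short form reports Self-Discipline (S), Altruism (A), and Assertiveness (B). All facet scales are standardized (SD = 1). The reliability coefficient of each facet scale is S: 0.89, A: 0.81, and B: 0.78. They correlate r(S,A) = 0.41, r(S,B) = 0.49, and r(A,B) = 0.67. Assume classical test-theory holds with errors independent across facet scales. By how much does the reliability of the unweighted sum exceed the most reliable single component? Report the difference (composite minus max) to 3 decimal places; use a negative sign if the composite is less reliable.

0.025

Var(sum) = 3 + 3.14 = 6.14; true-score variance = 2.48 + 3.14 = 5.62; composite reliability = 0.9153.
Max component reliability = 0.8900.
Difference = 0.9153 − 0.8900 = 0.025.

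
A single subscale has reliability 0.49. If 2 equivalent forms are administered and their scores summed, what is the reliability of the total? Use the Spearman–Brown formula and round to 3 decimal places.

ρ_k = kρ / (1 + (k−1)ρ) = 2·0.49 / (1 + 1·0.49) = 0.980 / 1.490 = 0.658.

0.658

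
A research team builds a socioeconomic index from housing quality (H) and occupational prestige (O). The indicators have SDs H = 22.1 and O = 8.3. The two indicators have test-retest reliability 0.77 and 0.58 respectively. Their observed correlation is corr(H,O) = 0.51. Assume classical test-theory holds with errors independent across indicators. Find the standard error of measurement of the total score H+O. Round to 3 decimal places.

Var(total) = 557.3 + 187.099 = 744.399.
True-score variance = 416.032 + 187.099 = 603.131, so reliability = 0.8102.
Error variance = 744.399 − 603.131 = 141.268; SEM = √141.268 = 11.886.

11.886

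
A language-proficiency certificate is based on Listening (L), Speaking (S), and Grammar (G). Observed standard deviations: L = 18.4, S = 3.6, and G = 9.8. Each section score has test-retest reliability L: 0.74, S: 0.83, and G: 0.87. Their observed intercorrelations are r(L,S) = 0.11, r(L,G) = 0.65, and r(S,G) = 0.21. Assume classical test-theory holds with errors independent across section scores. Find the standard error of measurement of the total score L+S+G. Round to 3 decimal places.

Var(total) = 447.56 + 263.806 = 711.366.
True-score variance = 344.846 + 263.806 = 608.652, so reliability = 0.8556.
Error variance = 711.366 − 608.652 = 102.714; SEM = √102.714 = 10.135.

10.135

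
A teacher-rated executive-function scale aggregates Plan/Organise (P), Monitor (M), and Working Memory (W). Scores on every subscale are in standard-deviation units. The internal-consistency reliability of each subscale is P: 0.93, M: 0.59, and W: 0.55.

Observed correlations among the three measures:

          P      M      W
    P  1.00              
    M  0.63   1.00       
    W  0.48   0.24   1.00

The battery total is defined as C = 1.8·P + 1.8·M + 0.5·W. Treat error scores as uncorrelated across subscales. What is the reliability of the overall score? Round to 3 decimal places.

0.862

Var(C) = 1.8² + 1.8² + 0.5² + 2·[3.24·0.63 + 0.9·0.48 + 0.9·0.24] = 6.73 + 5.3784 = 12.1084.
Under uncorrelated errors the observed covariances equal the true-score covariances, so only the own-variance terms attenuate.
True-score variance = [1.8²·0.93 + 1.8²·0.59 + 0.5²·0.55] + 5.3784 = 5.0623 + 5.3784 = 10.4407.
Reliability = 10.4407 / 12.1084 = 0.862.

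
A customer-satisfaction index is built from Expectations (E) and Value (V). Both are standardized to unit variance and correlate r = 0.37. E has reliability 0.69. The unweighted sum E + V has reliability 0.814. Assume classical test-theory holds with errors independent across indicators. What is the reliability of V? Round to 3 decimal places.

Var(E+V) = 2 + 2·0.37 = 2.740.
True-score variance = ρ_E + ρ_V + 2·0.37, so 0.814 = (0.69 + ρ_V + 0.74) / 2.740.
ρ_V = 0.814·2.740 − 0.69 − 0.74 = 0.800.

0.800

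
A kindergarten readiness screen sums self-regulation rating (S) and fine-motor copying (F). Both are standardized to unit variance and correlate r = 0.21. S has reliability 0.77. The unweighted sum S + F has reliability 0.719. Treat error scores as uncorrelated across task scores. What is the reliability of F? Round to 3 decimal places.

0.550

Var(S+F) = 2 + 2·0.21 = 2.420.
True-score variance = ρ_S + ρ_F + 2·0.21, so 0.719 = (0.77 + ρ_F + 0.42) / 2.420.
ρ_F = 0.719·2.420 − 0.77 − 0.42 = 0.550.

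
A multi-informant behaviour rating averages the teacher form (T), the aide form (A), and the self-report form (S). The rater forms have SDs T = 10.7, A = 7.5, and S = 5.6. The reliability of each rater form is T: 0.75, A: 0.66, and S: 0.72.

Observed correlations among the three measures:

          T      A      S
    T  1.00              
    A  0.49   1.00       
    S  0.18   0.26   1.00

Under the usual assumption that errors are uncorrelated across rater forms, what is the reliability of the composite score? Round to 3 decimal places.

Var(T+A+S) = 10.7² + 7.5² + 5.6² + 2·[10.7·7.5·0.49 + 10.7·5.6·0.18 + 7.5·5.6·0.26] = 202.1 + 122.056 = 324.156.
With uncorrelated errors the cross-covariances are all true-score covariance, so they carry over unchanged; only the diagonal terms shrink to ρᵢσᵢ².
True-score variance = [10.7²·0.75 + 7.5²·0.66 + 5.6²·0.72] + 122.056 = 145.572 + 122.056 = 267.628.
Reliability = 267.628 / 324.156 = 0.826.

0.826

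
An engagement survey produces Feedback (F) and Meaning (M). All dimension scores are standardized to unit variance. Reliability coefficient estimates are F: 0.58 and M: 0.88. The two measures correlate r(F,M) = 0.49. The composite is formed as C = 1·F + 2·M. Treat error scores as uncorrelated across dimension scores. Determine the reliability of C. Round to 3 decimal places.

0.871

Var(C) = 1 + 2² + 2·[2·0.49] = 5 + 1.96 = 6.96.
Under uncorrelated errors the observed covariances equal the true-score covariances, so only the own-variance terms attenuate.
True-score variance = [0.58 + 2²·0.88] + 1.96 = 4.1 + 1.96 = 6.06.
Reliability = 6.06 / 6.96 = 0.871.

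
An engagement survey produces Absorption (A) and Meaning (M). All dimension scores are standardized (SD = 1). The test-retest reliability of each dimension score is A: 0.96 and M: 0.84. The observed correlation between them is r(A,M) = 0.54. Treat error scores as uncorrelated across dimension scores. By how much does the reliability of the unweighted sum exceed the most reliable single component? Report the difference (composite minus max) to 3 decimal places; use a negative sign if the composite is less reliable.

-0.025

Var(sum) = 2 + 1.08 = 3.08; true-score variance = 1.8 + 1.08 = 2.88; composite reliability = 0.9351.
Max component reliability = 0.9600.
Difference = 0.9351 − 0.9600 = -0.025.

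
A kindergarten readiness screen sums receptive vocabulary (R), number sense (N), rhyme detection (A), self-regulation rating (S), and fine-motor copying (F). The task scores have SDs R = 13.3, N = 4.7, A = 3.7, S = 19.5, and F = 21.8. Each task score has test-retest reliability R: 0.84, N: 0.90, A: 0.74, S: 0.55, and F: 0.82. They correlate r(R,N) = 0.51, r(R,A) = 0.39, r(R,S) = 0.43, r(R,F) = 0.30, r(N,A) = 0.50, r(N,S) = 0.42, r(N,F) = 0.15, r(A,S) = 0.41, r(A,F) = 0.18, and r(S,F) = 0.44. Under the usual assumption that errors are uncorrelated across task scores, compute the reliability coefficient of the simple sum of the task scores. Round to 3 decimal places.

Var(R+N+A+S+F) = 13.3² + 4.7² + 3.7² + 19.5² + 21.8² + 2·[13.3·4.7·0.51 + 13.3·3.7·0.39 + 13.3·19.5·0.43 + 13.3·21.8·0.30 + 4.7·3.7·0.50 + 4.7·19.5·0.42 + 4.7·21.8·0.15 + 3.7·19.5·0.41 + 3.7·21.8·0.18 + 19.5·21.8·0.44] = 1068.16 + 1086.55 = 2154.71.
Because errors are independent across components, Cov(Tᵢ,Tⱼ) = Cov(Xᵢ,Xⱼ); the off-diagonal part of the true-score variance is the same as above.
True-score variance = [13.3²·0.84 + 4.7²·0.90 + 3.7²·0.74 + 19.5²·0.55 + 21.8²·0.82] + 1086.55 = 777.433 + 1086.55 = 1863.99.
Reliability = 1863.99 / 2154.71 = 0.865.

0.865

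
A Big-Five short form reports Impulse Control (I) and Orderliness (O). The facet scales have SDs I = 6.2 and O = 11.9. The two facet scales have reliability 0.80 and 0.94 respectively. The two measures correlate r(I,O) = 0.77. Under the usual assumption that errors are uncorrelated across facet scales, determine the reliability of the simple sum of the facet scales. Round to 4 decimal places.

Var(I+O) = 6.2² + 11.9² + 2·[6.2·11.9·0.77] = 180.05 + 113.621 = 293.671.
Because errors are independent across components, Cov(Tᵢ,Tⱼ) = Cov(Xᵢ,Xⱼ); the off-diagonal part of the true-score variance is the same as above.
True-score variance = [6.2²·0.80 + 11.9²·0.94] + 113.621 = 163.865 + 113.621 = 277.487.
Reliability = 277.487 / 293.671 = 0.9449.

0.9449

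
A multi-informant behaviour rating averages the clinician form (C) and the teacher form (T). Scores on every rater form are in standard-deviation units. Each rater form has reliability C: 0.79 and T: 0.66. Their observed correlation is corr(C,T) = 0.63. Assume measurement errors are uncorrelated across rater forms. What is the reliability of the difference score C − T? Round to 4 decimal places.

0.2568

Var(C−T) = 1 + 1 − 2·0.63 = 2 − 1.26 = 0.74.
With uncorrelated errors the cross-covariances are all true-score covariance, so they carry over unchanged; only the diagonal terms shrink to ρᵢσᵢ².
True-score variance = [0.79 + 0.66] − 1.26 = 1.45 − 1.26 = 0.19.
Reliability = 0.19 / 0.74 = 0.2568.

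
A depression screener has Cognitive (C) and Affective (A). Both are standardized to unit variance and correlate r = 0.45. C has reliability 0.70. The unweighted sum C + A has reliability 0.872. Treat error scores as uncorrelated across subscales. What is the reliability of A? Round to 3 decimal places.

0.929

Var(C+A) = 2 + 2·0.45 = 2.900.
True-score variance = ρ_C + ρ_A + 2·0.45, so 0.872 = (0.70 + ρ_A + 0.90) / 2.900.
ρ_A = 0.872·2.900 − 0.70 − 0.90 = 0.929.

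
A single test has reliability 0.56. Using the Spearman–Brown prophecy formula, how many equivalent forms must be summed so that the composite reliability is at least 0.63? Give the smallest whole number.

2

k ≥ ρ*(1−ρ₁)/(ρ₁(1−ρ*)) = 0.63·0.44 / (0.56·0.37) = 1.338.
Smallest integer k = 2.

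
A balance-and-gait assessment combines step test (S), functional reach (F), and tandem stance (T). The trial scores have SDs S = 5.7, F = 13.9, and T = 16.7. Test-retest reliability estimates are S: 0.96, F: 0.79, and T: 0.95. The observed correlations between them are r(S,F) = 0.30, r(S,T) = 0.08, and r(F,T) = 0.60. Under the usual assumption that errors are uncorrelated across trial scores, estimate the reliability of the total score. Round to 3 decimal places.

0.934

Var(S+F+T) = 5.7² + 13.9² + 16.7² + 2·[5.7·13.9·0.30 + 5.7·16.7·0.08 + 13.9·16.7·0.60] = 504.59 + 341.324 = 845.914.
With uncorrelated errors the cross-covariances are all true-score covariance, so they carry over unchanged; only the diagonal terms shrink to ρᵢσᵢ².
True-score variance = [5.7²·0.96 + 13.9²·0.79 + 16.7²·0.95] + 341.324 = 448.772 + 341.324 = 790.096.
Reliability = 790.096 / 845.914 = 0.934.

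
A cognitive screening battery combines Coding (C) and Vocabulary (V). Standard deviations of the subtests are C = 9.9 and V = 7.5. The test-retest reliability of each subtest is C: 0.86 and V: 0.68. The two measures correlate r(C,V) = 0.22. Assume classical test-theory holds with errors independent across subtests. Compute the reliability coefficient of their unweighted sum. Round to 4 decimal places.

Var(C+V) = 9.9² + 7.5² + 2·[9.9·7.5·0.22] = 154.26 + 32.67 = 186.93.
With uncorrelated errors the cross-covariances are all true-score covariance, so they carry over unchanged; only the diagonal terms shrink to ρᵢσᵢ².
True-score variance = [9.9²·0.86 + 7.5²·0.68] + 32.67 = 122.539 + 32.67 = 155.209.
Reliability = 155.209 / 186.93 = 0.8303.

0.8303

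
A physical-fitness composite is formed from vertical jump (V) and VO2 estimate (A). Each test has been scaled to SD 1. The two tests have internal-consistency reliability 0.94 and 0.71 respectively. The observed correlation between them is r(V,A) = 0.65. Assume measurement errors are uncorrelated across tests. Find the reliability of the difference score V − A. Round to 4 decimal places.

0.5000

Var(V−A) = 1 + 1 − 2·0.65 = 2 − 1.3 = 0.7.
Under uncorrelated errors the observed covariances equal the true-score covariances, so only the own-variance terms attenuate.
True-score variance = [0.94 + 0.71] − 1.3 = 1.65 − 1.3 = 0.35.
Reliability = 0.35 / 0.7 = 0.5000.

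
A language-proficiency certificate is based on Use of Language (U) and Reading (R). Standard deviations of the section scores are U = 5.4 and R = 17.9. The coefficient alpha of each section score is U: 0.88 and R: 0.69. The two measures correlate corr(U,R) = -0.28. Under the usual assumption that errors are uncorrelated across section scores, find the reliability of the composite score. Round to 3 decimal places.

Var(U+R) = 5.4² + 17.9² + 2·[5.4·17.9·(-0.28)] = 349.57 − 54.1296 = 295.44.
Under uncorrelated errors the observed covariances equal the true-score covariances, so only the own-variance terms attenuate.
True-score variance = [5.4²·0.88 + 17.9²·0.69] − 54.1296 = 246.744 − 54.1296 = 192.614.
Reliability = 192.614 / 295.44 = 0.652.

0.652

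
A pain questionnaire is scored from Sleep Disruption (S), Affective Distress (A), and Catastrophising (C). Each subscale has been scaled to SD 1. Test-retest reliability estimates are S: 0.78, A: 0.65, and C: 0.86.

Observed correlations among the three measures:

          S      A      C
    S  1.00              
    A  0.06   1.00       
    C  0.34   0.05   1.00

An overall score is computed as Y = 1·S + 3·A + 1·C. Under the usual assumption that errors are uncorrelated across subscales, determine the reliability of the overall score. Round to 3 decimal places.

Var(Y) = 1 + 3² + 1 + 2·[3·0.06 + 0.34 + 3·0.05] = 11 + 1.34 = 12.34.
With uncorrelated errors the cross-covariances are all true-score covariance, so they carry over unchanged; only the diagonal terms shrink to ρᵢσᵢ².
True-score variance = [0.78 + 3²·0.65 + 0.86] + 1.34 = 7.49 + 1.34 = 8.83.
Reliability = 8.83 / 12.34 = 0.716.

0.716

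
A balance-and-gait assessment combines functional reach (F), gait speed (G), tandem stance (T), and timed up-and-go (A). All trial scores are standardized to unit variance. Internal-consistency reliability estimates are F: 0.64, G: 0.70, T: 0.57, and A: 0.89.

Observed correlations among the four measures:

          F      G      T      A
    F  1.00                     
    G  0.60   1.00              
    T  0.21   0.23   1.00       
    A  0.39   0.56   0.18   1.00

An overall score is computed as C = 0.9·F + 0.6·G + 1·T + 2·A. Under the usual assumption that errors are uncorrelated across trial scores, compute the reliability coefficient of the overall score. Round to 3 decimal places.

0.884

Var(C) = 0.9² + 0.6² + 1 + 2² + 2·[0.54·0.60 + 0.9·0.21 + 1.8·0.39 + 0.6·0.23 + 1.2·0.56 + 2·0.18] = 6.17 + 4.77 = 10.94.
Because errors are independent across components, Cov(Tᵢ,Tⱼ) = Cov(Xᵢ,Xⱼ); the off-diagonal part of the true-score variance is the same as above.
True-score variance = [0.9²·0.64 + 0.6²·0.70 + 0.57 + 2²·0.89] + 4.77 = 4.9004 + 4.77 = 9.6704.
Reliability = 9.6704 / 10.94 = 0.884.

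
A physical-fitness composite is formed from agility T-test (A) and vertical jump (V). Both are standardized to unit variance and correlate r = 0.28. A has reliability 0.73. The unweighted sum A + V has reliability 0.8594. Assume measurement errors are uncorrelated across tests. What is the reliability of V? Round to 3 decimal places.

Var(A+V) = 2 + 2·0.28 = 2.560.
True-score variance = ρ_A + ρ_V + 2·0.28, so 0.8594 = (0.73 + ρ_V + 0.56) / 2.560.
ρ_V = 0.8594·2.560 − 0.73 − 0.56 = 0.910.

0.910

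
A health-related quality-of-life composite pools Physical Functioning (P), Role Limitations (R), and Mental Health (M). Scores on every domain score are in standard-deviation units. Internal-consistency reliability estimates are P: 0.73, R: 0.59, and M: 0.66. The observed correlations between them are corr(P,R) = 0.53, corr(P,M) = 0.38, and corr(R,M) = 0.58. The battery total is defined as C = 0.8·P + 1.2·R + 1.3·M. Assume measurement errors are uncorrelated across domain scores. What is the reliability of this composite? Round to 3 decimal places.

Var(C) = 0.8² + 1.2² + 1.3² + 2·[0.96·0.53 + 1.04·0.38 + 1.56·0.58] = 3.77 + 3.6176 = 7.3876.
Because errors are independent across components, Cov(Tᵢ,Tⱼ) = Cov(Xᵢ,Xⱼ); the off-diagonal part of the true-score variance is the same as above.
True-score variance = [0.8²·0.73 + 1.2²·0.59 + 1.3²·0.66] + 3.6176 = 2.4322 + 3.6176 = 6.0498.
Reliability = 6.0498 / 7.3876 = 0.819.

0.819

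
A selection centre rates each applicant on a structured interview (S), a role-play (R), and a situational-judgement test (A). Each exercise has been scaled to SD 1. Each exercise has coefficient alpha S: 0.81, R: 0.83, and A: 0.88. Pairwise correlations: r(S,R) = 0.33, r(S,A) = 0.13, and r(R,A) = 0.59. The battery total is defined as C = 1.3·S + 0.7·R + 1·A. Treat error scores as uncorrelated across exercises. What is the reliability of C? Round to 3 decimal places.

Var(C) = 1.3² + 0.7² + 1 + 2·[0.91·0.33 + 1.3·0.13 + 0.7·0.59] = 3.18 + 1.7646 = 4.9446.
Because errors are independent across components, Cov(Tᵢ,Tⱼ) = Cov(Xᵢ,Xⱼ); the off-diagonal part of the true-score variance is the same as above.
True-score variance = [1.3²·0.81 + 0.7²·0.83 + 0.88] + 1.7646 = 2.6556 + 1.7646 = 4.4202.
Reliability = 4.4202 / 4.9446 = 0.894.

0.894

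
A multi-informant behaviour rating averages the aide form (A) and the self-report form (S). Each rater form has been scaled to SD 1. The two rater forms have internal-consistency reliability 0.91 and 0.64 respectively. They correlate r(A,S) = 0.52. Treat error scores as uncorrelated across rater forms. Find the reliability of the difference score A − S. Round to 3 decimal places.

0.531

Var(A−S) = 1 + 1 − 2·0.52 = 2 − 1.04 = 0.96.
With uncorrelated errors the cross-covariances are all true-score covariance, so they carry over unchanged; only the diagonal terms shrink to ρᵢσᵢ².
True-score variance = [0.91 + 0.64] − 1.04 = 1.55 − 1.04 = 0.51.
Reliability = 0.51 / 0.96 = 0.531.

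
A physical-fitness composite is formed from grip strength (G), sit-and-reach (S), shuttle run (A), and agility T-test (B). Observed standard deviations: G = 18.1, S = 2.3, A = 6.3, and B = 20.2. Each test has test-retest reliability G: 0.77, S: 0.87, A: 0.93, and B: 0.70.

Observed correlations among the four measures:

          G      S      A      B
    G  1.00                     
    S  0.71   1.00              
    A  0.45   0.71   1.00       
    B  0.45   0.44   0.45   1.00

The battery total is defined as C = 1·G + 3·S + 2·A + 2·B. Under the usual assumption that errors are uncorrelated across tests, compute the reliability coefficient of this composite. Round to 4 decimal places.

Var(C) = 18.1² + 3²·2.3² + 2²·6.3² + 2²·20.2² + 2·[3·18.1·2.3·0.71 + 2·18.1·6.3·0.45 + 2·18.1·20.2·0.45 + 6·2.3·6.3·0.71 + 6·2.3·20.2·0.44 + 4·6.3·20.2·0.45] = 2166.14 + 1867.61 = 4033.75.
Under uncorrelated errors the observed covariances equal the true-score covariances, so only the own-variance terms attenuate.
True-score variance = [18.1²·0.77 + 3²·2.3²·0.87 + 2²·6.3²·0.93 + 2²·20.2²·0.70] + 1867.61 = 1583.84 + 1867.61 = 3451.45.
Reliability = 3451.45 / 4033.75 = 0.8556.

0.8556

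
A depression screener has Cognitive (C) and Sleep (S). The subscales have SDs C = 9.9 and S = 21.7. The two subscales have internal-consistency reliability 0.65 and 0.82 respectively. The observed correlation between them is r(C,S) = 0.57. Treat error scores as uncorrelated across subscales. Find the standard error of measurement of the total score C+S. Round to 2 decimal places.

Var(total) = 568.9 + 244.906 = 813.806.
True-score variance = 449.836 + 244.906 = 694.742, so reliability = 0.8537.
Error variance = 813.806 − 694.742 = 119.064; SEM = √119.064 = 10.91.

10.91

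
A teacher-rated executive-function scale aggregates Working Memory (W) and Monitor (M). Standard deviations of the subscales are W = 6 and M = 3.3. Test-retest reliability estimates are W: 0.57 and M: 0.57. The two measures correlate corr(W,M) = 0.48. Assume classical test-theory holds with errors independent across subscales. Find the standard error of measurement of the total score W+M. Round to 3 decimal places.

4.490

Var(total) = 46.89 + 19.008 = 65.898.
True-score variance = 26.7273 + 19.008 = 45.7353, so reliability = 0.6940.
Error variance = 65.898 − 45.7353 = 20.1627; SEM = √20.1627 = 4.490.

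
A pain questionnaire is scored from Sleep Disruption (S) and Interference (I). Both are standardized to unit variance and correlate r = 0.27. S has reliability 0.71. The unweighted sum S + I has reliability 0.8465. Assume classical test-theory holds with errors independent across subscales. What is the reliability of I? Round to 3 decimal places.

Var(S+I) = 2 + 2·0.27 = 2.540.
True-score variance = ρ_S + ρ_I + 2·0.27, so 0.8465 = (0.71 + ρ_I + 0.54) / 2.540.
ρ_I = 0.8465·2.540 − 0.71 − 0.54 = 0.900.

0.900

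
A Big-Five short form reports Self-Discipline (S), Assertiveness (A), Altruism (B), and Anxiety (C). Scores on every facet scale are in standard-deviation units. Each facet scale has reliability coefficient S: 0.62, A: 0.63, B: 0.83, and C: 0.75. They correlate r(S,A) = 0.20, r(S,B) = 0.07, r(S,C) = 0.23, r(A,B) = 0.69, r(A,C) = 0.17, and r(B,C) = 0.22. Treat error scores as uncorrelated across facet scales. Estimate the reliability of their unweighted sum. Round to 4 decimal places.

Var(S+A+B+C) = 4 + 2·[0.20 + 0.07 + 0.23 + 0.69 + 0.17 + 0.22] = 4 + 3.16 = 7.16.
Because errors are independent across components, Cov(Tᵢ,Tⱼ) = Cov(Xᵢ,Xⱼ); the off-diagonal part of the true-score variance is the same as above.
True-score variance = [0.62 + 0.63 + 0.83 + 0.75] + 3.16 = 2.83 + 3.16 = 5.99.
Reliability = 5.99 / 7.16 = 0.8366.

0.8366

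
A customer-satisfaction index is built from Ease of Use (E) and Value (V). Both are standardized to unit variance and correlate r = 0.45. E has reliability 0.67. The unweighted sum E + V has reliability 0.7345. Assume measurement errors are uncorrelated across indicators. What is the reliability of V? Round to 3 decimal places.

Var(E+V) = 2 + 2·0.45 = 2.900.
True-score variance = ρ_E + ρ_V + 2·0.45, so 0.7345 = (0.67 + ρ_V + 0.90) / 2.900.
ρ_V = 0.7345·2.900 − 0.67 − 0.90 = 0.560.

0.560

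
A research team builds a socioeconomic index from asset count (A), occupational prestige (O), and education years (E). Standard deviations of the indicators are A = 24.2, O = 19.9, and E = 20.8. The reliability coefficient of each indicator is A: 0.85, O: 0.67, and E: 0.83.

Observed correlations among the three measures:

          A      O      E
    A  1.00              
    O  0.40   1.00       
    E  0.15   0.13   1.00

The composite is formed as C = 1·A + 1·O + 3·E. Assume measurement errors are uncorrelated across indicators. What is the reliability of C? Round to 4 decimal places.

Var(C) = 24.2² + 19.9² + 3²·20.8² + 2·[24.2·19.9·0.40 + 3·24.2·20.8·0.15 + 3·19.9·20.8·0.13] = 4875.41 + 1161.15 = 6036.56.
Under uncorrelated errors the observed covariances equal the true-score covariances, so only the own-variance terms attenuate.
True-score variance = [24.2²·0.85 + 19.9²·0.67 + 3²·20.8²·0.83] + 1161.15 = 3994.94 + 1161.15 = 5156.09.
Reliability = 5156.09 / 6036.56 = 0.8541.

0.8541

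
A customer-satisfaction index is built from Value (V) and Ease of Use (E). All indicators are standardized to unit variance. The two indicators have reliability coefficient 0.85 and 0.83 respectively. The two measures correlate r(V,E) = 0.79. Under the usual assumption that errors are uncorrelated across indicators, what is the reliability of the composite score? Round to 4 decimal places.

Var(V+E) = 2 + 2·[0.79] = 2 + 1.58 = 3.58.
Because errors are independent across components, Cov(Tᵢ,Tⱼ) = Cov(Xᵢ,Xⱼ); the off-diagonal part of the true-score variance is the same as above.
True-score variance = [0.85 + 0.83] + 1.58 = 1.68 + 1.58 = 3.26.
Reliability = 3.26 / 3.58 = 0.9106.

0.9106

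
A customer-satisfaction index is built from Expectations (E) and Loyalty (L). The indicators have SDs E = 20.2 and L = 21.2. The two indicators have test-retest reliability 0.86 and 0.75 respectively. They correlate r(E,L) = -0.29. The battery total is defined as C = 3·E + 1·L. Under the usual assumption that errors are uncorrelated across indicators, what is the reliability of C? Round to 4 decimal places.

Var(C) = 3²·20.2² + 21.2² + 2·[3·20.2·21.2·(-0.29)] = 4121.8 − 745.138 = 3376.66.
With uncorrelated errors the cross-covariances are all true-score covariance, so they carry over unchanged; only the diagonal terms shrink to ρᵢσᵢ².
True-score variance = [3²·20.2²·0.86 + 21.2²·0.75] − 745.138 = 3495.31 − 745.138 = 2750.17.
Reliability = 2750.17 / 3376.66 = 0.8145.

0.8145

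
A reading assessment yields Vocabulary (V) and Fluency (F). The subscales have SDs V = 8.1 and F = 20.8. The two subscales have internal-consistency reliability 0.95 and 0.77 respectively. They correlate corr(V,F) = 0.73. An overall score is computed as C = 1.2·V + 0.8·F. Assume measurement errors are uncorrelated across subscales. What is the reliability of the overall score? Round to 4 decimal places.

0.8874

Var(C) = 1.2²·8.1² + 0.8²·20.8² + 2·[0.96·8.1·20.8·0.73] = 371.368 + 236.142 = 607.51.
With uncorrelated errors the cross-covariances are all true-score covariance, so they carry over unchanged; only the diagonal terms shrink to ρᵢσᵢ².
True-score variance = [1.2²·8.1²·0.95 + 0.8²·20.8²·0.77] + 236.142 = 302.959 + 236.142 = 539.101.
Reliability = 539.101 / 607.51 = 0.8874.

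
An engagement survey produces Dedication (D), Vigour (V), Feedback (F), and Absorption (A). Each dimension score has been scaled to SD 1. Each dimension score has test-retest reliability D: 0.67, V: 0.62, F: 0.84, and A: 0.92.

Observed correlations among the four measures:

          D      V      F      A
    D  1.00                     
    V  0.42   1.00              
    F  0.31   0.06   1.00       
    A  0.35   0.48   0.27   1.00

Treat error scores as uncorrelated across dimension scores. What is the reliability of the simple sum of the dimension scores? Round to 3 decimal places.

Var(D+V+F+A) = 4 + 2·[0.42 + 0.31 + 0.35 + 0.06 + 0.48 + 0.27] = 4 + 3.78 = 7.78.
Because errors are independent across components, Cov(Tᵢ,Tⱼ) = Cov(Xᵢ,Xⱼ); the off-diagonal part of the true-score variance is the same as above.
True-score variance = [0.67 + 0.62 + 0.84 + 0.92] + 3.78 = 3.05 + 3.78 = 6.83.
Reliability = 6.83 / 7.78 = 0.878.

0.878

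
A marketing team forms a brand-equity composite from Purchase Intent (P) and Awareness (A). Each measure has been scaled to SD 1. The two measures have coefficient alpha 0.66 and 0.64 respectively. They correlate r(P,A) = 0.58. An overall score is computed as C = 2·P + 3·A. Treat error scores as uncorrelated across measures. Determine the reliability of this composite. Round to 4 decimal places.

0.7695

Var(C) = 2² + 3² + 2·[6·0.58] = 13 + 6.96 = 19.96.
With uncorrelated errors the cross-covariances are all true-score covariance, so they carry over unchanged; only the diagonal terms shrink to ρᵢσᵢ².
True-score variance = [2²·0.66 + 3²·0.64] + 6.96 = 8.4 + 6.96 = 15.36.
Reliability = 15.36 / 19.96 = 0.7695.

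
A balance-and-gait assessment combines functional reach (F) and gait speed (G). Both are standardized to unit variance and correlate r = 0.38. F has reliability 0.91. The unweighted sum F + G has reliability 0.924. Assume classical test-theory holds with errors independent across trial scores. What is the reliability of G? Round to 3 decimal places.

Var(F+G) = 2 + 2·0.38 = 2.760.
True-score variance = ρ_F + ρ_G + 2·0.38, so 0.924 = (0.91 + ρ_G + 0.76) / 2.760.
ρ_G = 0.924·2.760 − 0.91 − 0.76 = 0.880.

0.880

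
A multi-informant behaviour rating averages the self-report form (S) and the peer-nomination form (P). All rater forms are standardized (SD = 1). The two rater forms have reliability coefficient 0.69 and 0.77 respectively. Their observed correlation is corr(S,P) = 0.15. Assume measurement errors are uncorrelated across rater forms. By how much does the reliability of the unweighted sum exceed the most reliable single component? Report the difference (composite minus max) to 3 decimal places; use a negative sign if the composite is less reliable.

Var(sum) = 2 + 0.3 = 2.3; true-score variance = 1.46 + 0.3 = 1.76; composite reliability = 0.7652.
Max component reliability = 0.7700.
Difference = 0.7652 − 0.7700 = -0.005.

-0.005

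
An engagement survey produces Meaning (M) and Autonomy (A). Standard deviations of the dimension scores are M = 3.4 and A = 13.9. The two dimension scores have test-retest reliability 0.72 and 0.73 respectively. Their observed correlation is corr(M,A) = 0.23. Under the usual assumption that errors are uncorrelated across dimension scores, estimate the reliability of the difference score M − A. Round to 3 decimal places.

0.697

Var(M−A) = 3.4² + 13.9² − 2·3.4·13.9·0.23 = 204.77 − 21.7396 = 183.03.
Because errors are independent across components, Cov(Tᵢ,Tⱼ) = Cov(Xᵢ,Xⱼ); the off-diagonal part of the true-score variance is the same as above.
True-score variance = [3.4²·0.72 + 13.9²·0.73] − 21.7396 = 149.367 − 21.7396 = 127.627.
Reliability = 127.627 / 183.03 = 0.697.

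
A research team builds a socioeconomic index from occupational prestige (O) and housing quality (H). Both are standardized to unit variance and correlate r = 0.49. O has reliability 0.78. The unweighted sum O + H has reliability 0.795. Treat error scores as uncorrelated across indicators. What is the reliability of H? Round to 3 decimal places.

Var(O+H) = 2 + 2·0.49 = 2.980.
True-score variance = ρ_O + ρ_H + 2·0.49, so 0.795 = (0.78 + ρ_H + 0.98) / 2.980.
ρ_H = 0.795·2.980 − 0.78 − 0.98 = 0.609.

0.609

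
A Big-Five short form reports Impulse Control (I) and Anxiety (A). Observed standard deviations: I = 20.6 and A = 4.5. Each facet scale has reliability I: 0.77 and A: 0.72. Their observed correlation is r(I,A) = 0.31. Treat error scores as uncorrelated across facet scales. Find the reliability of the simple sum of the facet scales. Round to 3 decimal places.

Var(I+A) = 20.6² + 4.5² + 2·[20.6·4.5·0.31] = 444.61 + 57.474 = 502.084.
With uncorrelated errors the cross-covariances are all true-score covariance, so they carry over unchanged; only the diagonal terms shrink to ρᵢσᵢ².
True-score variance = [20.6²·0.77 + 4.5²·0.72] + 57.474 = 341.337 + 57.474 = 398.811.
Reliability = 398.811 / 502.084 = 0.794.

0.794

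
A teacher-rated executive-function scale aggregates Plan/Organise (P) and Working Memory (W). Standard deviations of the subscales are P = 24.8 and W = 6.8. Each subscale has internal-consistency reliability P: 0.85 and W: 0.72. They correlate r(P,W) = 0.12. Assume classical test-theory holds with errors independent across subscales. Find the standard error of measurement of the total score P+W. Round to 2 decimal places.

10.26

Var(total) = 661.28 + 40.4736 = 701.754.
True-score variance = 556.077 + 40.4736 = 596.55, so reliability = 0.8501.
Error variance = 701.754 − 596.55 = 105.203; SEM = √105.203 = 10.26.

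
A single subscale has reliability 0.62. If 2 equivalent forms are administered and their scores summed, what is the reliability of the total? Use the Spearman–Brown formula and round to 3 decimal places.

ρ_k = kρ / (1 + (k−1)ρ) = 2·0.62 / (1 + 1·0.62) = 1.240 / 1.620 = 0.765.

0.765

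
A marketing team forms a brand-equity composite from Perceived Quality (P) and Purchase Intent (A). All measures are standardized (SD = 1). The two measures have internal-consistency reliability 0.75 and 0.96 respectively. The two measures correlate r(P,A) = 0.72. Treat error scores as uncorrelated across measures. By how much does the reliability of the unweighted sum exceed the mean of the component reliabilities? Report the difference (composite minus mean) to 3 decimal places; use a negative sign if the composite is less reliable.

Var(sum) = 2 + 1.44 = 3.44; true-score variance = 1.71 + 1.44 = 3.15; composite reliability = 0.9157.
Mean component reliability = 0.8550.
Difference = 0.9157 − 0.8550 = 0.061.

0.061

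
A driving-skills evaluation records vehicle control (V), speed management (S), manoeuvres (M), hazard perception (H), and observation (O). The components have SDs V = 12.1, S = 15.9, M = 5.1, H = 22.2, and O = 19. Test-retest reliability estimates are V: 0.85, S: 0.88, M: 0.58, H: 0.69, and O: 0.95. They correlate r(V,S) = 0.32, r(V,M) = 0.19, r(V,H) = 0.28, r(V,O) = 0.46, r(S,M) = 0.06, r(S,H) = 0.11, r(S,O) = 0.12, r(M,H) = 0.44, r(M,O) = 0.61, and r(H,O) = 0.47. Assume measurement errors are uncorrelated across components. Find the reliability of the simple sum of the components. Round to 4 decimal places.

0.9086

Var(V+S+M+H+O) = 12.1² + 15.9² + 5.1² + 22.2² + 19² + 2·[12.1·15.9·0.32 + 12.1·5.1·0.19 + 12.1·22.2·0.28 + 12.1·19·0.46 + 15.9·5.1·0.06 + 15.9·22.2·0.11 + 15.9·19·0.12 + 5.1·22.2·0.44 + 5.1·19·0.61 + 22.2·19·0.47] = 1279.07 + 1282.75 = 2561.82.
With uncorrelated errors the cross-covariances are all true-score covariance, so they carry over unchanged; only the diagonal terms shrink to ρᵢσᵢ².
True-score variance = [12.1²·0.85 + 15.9²·0.88 + 5.1²·0.58 + 22.2²·0.69 + 19²·0.95] + 1282.75 = 1045.02 + 1282.75 = 2327.77.
Reliability = 2327.77 / 2561.82 = 0.9086.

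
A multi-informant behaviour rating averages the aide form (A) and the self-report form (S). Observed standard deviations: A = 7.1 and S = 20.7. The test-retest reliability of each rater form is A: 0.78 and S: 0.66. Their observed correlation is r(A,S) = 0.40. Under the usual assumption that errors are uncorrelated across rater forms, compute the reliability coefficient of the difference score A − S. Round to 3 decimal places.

0.566

Var(A−S) = 7.1² + 20.7² − 2·7.1·20.7·0.40 = 478.9 − 117.576 = 361.324.
Because errors are independent across components, Cov(Tᵢ,Tⱼ) = Cov(Xᵢ,Xⱼ); the off-diagonal part of the true-score variance is the same as above.
True-score variance = [7.1²·0.78 + 20.7²·0.66] − 117.576 = 322.123 − 117.576 = 204.547.
Reliability = 204.547 / 361.324 = 0.566.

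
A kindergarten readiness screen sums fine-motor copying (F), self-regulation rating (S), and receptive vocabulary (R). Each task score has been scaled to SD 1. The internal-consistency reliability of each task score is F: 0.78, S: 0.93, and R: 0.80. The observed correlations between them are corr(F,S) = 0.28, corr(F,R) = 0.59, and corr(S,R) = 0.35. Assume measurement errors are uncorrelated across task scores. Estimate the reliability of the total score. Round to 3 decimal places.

Var(F+S+R) = 3 + 2·[0.28 + 0.59 + 0.35] = 3 + 2.44 = 5.44.
With uncorrelated errors the cross-covariances are all true-score covariance, so they carry over unchanged; only the diagonal terms shrink to ρᵢσᵢ².
True-score variance = [0.78 + 0.93 + 0.80] + 2.44 = 2.51 + 2.44 = 4.95.
Reliability = 4.95 / 5.44 = 0.910.

0.910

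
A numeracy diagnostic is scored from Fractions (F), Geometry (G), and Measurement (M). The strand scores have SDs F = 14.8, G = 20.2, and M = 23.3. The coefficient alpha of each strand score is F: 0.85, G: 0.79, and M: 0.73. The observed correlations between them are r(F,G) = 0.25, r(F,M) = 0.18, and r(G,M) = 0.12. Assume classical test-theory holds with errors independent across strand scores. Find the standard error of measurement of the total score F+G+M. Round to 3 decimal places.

Var(total) = 1169.97 + 386.581 = 1556.55.
True-score variance = 904.845 + 386.581 = 1291.43, so reliability = 0.8297.
Error variance = 1556.55 − 1291.43 = 265.125; SEM = √265.125 = 16.283.

16.283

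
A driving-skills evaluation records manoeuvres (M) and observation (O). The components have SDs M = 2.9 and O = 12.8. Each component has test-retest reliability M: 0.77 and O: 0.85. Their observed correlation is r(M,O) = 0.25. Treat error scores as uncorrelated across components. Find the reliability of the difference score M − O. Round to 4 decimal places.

0.8275

Var(M−O) = 2.9² + 12.8² − 2·2.9·12.8·0.25 = 172.25 − 18.56 = 153.69.
Under uncorrelated errors the observed covariances equal the true-score covariances, so only the own-variance terms attenuate.
True-score variance = [2.9²·0.77 + 12.8²·0.85] − 18.56 = 145.74 − 18.56 = 127.18.
Reliability = 127.18 / 153.69 = 0.8275.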